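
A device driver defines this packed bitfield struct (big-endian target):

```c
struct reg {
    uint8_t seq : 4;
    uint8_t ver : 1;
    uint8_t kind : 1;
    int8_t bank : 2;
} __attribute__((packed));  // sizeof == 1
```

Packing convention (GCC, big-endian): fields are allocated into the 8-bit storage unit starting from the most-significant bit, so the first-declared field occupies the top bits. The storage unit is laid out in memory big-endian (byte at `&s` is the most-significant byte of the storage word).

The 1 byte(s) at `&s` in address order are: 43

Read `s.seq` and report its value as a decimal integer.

4

[0]=0x43 (big-endian) → word 0x43
seq:4 @ bit 4 → (0x43>>4)&0xf = 0x4  ←
ver:1 @ bit 3 → (0x43>>3)&0x1 = 0x0
kind:1 @ bit 2 → (0x43>>2)&0x1 = 0x0
bank:2 @ bit 0 → (0x43>>0)&0x3 = 0x3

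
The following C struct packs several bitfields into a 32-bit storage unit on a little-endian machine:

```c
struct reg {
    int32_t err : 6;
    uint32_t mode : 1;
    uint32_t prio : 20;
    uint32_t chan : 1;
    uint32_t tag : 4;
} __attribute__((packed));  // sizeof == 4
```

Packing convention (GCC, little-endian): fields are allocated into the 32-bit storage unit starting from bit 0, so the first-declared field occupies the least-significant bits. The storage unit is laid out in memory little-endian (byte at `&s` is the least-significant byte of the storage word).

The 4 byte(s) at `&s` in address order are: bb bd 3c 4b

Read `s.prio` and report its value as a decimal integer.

[0]=0xbb [1]=0xbd [2]=0x3c [3]=0x4b (little-endian) → word 0x4b3cbdbb
err [0+:6] = (word>>0) & 0x3f = 59
mode [6+:1] = (word>>6) & 0x1 = 0
prio [7+:20] = (word>>7) & 0xfffff = 424315  ←
chan [27+:1] = (word>>27) & 0x1 = 1
tag [28+:4] = (word>>28) & 0xf = 4

424315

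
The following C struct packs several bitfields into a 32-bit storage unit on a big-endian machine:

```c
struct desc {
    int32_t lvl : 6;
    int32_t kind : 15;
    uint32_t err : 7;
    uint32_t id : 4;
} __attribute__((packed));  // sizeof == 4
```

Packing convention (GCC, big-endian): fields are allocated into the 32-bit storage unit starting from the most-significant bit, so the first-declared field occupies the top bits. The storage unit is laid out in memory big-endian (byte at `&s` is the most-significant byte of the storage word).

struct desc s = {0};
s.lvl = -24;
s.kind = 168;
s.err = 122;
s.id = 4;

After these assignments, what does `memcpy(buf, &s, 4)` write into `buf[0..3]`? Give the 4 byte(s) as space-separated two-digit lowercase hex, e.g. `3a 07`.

lvl:6 = -24 → 0x28 << 26 → word 0xa0000000
kind:15 = 168 → 0xa8 << 11 → word 0xa0054000
err:7 = 122 → 0x7a << 4 → word 0xa00547a0
id:4 = 4 → 0x4 << 0 → word 0xa00547a4
word = 0xa00547a4 → big-endian bytes:
  [0]=0xa0  [1]=0x05  [2]=0x47  [3]=0xa4

a0 05 47 a4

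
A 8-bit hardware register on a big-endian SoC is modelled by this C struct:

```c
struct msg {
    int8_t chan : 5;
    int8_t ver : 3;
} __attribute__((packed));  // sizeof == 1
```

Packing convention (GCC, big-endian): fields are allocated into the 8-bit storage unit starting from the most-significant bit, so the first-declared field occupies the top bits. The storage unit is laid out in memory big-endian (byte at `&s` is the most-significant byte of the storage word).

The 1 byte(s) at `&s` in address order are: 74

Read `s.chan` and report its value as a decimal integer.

[0]=0x74 (big-endian) → word 0x74
chan:5 @ bit 3 → (0x74>>3)&0x1f = 0xe  ←
ver:3 @ bit 0 → (0x74>>0)&0x7 = 0x4
chan signed 5b, MSB=0: value = 14

14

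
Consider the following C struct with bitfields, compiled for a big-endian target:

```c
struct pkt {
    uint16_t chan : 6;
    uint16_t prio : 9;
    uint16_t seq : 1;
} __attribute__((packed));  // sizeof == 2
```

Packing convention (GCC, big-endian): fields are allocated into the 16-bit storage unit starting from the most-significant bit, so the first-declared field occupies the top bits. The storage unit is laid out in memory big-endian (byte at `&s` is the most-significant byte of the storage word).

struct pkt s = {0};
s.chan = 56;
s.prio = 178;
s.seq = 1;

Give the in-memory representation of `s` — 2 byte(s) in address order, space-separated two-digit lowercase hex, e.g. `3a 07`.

e1 65

chan (6b) val=56 bits=0x38 at bit 10: 0xe000
prio (9b) val=178 bits=0xb2 at bit 1: 0xe164
seq (1b) val=1 bits=0x1 at bit 0: 0xe165
word = 0xe165 → big-endian bytes:
  [0]=0xe1  [1]=0x65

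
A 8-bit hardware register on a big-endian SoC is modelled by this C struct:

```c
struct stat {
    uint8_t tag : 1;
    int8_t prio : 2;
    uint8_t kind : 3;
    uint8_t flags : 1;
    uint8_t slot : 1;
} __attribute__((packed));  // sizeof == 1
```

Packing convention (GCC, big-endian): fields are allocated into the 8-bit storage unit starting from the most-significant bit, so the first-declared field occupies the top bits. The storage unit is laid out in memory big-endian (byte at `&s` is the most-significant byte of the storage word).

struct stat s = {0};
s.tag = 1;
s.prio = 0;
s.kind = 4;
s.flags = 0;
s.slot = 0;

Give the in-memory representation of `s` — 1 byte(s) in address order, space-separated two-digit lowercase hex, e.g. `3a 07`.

90

tag (1b) val=1 bits=0x1 at bit 7: 0x80
prio (2b) val=0 bits=0x0 at bit 5: 0x80
kind (3b) val=4 bits=0x4 at bit 2: 0x90
flags (1b) val=0 bits=0x0 at bit 1: 0x90
slot (1b) val=0 bits=0x0 at bit 0: 0x90
word = 0x90 → big-endian bytes:
  [0]=0x90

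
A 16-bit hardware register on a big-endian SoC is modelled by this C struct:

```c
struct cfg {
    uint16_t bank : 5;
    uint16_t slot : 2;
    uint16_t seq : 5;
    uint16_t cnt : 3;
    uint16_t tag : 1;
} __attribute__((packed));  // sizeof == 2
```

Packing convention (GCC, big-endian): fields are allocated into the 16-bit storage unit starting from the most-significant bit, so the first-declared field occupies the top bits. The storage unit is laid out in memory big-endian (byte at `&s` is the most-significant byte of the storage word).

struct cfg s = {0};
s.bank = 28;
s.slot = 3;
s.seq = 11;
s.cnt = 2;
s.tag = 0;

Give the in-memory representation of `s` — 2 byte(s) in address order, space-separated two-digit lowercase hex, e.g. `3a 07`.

[11+:5] bank=28 & 0x1f = 0x1c; word=0xe000
[9+:2] slot=3 & 0x3 = 0x3; word=0xe600
[4+:5] seq=11 & 0x1f = 0xb; word=0xe6b0
[1+:3] cnt=2 & 0x7 = 0x2; word=0xe6b4
[0+:1] tag=0 & 0x1 = 0x0; word=0xe6b4
word = 0xe6b4 → big-endian bytes:
  [0]=0xe6  [1]=0xb4

e6 b4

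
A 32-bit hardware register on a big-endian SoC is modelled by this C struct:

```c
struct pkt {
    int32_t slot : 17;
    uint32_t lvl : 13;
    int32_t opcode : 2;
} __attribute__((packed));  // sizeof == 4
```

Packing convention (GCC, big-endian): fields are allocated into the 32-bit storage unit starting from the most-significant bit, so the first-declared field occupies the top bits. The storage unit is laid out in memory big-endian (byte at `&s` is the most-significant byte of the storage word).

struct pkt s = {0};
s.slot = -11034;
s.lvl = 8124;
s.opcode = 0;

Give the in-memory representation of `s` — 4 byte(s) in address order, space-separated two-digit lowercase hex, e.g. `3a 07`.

ea 73 7e f0

[15+:17] slot=-11034 & 0x1ffff = 0x1d4e6; word=0xea730000
[2+:13] lvl=8124 & 0x1fff = 0x1fbc; word=0xea737ef0
[0+:2] opcode=0 & 0x3 = 0x0; word=0xea737ef0
word = 0xea737ef0 → big-endian bytes:
  [0]=0xea  [1]=0x73  [2]=0x7e  [3]=0xf0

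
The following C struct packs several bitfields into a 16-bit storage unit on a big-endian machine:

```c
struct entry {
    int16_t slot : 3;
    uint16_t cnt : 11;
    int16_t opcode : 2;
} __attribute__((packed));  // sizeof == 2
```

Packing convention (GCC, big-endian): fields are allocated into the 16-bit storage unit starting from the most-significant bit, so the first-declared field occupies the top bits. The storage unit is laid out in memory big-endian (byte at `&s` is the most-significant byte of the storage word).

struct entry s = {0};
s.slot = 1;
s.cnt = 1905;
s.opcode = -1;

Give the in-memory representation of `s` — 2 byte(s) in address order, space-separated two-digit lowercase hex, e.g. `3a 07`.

slot:3 = 1 → 0x1 << 13 → word 0x2000
cnt:11 = 1905 → 0x771 << 2 → word 0x3dc4
opcode:2 = -1 → 0x3 << 0 → word 0x3dc7
word = 0x3dc7 → big-endian bytes:
  [0]=0x3d  [1]=0xc7

3d c7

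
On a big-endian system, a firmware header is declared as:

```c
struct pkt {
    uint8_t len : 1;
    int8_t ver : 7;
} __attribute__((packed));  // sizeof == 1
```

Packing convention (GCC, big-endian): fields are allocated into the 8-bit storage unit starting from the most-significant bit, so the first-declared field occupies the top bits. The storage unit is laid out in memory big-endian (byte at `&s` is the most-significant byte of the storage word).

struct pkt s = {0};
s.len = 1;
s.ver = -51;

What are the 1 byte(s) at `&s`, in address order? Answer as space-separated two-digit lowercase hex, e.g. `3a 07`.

len (1b) val=1 bits=0x1 at bit 7: 0x80
ver (7b) val=-51 bits=0x4d at bit 0: 0xcd
word = 0xcd → big-endian bytes:
  [0]=0xcd

cd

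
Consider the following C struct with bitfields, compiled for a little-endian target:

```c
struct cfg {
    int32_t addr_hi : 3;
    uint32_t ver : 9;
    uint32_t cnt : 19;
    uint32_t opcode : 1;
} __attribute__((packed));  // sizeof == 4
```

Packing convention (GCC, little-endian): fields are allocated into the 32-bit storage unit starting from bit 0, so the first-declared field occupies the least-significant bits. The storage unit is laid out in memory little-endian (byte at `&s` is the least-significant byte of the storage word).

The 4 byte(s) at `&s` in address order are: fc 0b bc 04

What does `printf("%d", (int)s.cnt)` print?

[0]=0xfc [1]=0x0b [2]=0xbc [3]=0x04 (little-endian) → word 0x04bc0bfc
addr_hi:3 @ bit 0 → (0x04bc0bfc>>0)&0x7 = 0x4
ver:9 @ bit 3 → (0x04bc0bfc>>3)&0x1ff = 0x17f
cnt:19 @ bit 12 → (0x04bc0bfc>>12)&0x7ffff = 0x4bc0  ←
opcode:1 @ bit 31 → (0x04bc0bfc>>31)&0x1 = 0x0

19392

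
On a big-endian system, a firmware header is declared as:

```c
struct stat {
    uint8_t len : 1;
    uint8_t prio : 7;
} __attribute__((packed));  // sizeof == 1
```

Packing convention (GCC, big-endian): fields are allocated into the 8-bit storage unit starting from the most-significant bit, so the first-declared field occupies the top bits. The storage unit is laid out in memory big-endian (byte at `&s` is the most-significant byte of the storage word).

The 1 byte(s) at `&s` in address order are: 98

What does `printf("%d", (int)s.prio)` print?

24

[0]=0x98 (big-endian) → word 0x98
len:1 @ bit 7 → (0x98>>7)&0x1 = 0x1
prio:7 @ bit 0 → (0x98>>0)&0x7f = 0x18  ←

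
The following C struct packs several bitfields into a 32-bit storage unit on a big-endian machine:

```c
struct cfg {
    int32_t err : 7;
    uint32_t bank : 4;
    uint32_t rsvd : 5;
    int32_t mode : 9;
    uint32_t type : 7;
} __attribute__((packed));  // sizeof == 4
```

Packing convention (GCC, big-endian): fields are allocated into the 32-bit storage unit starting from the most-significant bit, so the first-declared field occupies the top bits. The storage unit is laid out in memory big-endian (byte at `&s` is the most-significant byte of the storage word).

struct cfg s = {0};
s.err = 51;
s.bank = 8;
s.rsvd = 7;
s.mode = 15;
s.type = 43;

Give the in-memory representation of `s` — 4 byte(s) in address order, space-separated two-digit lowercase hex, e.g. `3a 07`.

67 07 07 ab

[25+:7] err=51 & 0x7f = 0x33; word=0x66000000
[21+:4] bank=8 & 0xf = 0x8; word=0x67000000
[16+:5] rsvd=7 & 0x1f = 0x7; word=0x67070000
[7+:9] mode=15 & 0x1ff = 0xf; word=0x67070780
[0+:7] type=43 & 0x7f = 0x2b; word=0x670707ab
word = 0x670707ab → big-endian bytes:
  [0]=0x67  [1]=0x07  [2]=0x07  [3]=0xab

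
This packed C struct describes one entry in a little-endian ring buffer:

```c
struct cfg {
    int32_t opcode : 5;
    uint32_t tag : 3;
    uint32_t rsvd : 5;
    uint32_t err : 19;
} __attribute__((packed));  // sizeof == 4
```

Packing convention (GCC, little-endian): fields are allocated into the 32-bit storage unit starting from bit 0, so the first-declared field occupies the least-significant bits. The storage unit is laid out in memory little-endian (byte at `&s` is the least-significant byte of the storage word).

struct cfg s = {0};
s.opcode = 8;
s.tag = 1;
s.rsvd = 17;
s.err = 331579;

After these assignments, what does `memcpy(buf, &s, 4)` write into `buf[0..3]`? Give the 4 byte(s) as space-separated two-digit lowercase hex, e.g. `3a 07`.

28 71 e7 a1

[0+:5] opcode=8 & 0x1f = 0x8; word=0x00000008
[5+:3] tag=1 & 0x7 = 0x1; word=0x00000028
[8+:5] rsvd=17 & 0x1f = 0x11; word=0x00001128
[13+:19] err=331579 & 0x7ffff = 0x50f3b; word=0xa1e77128
word = 0xa1e77128 → little-endian bytes:
  [0]=0x28  [1]=0x71  [2]=0xe7  [3]=0xa1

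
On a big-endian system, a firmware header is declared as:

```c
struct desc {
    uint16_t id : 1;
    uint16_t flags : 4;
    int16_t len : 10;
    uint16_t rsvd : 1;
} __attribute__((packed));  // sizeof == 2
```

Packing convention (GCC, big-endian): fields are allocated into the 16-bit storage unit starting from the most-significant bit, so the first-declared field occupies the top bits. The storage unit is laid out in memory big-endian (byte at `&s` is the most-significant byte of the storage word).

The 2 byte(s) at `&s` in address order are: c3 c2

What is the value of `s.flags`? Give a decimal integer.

[0]=0xc3 [1]=0xc2 (big-endian) → word 0xc3c2
id:1 @ bit 15 → (0xc3c2>>15)&0x1 = 0x1
flags:4 @ bit 11 → (0xc3c2>>11)&0xf = 0x8  ←
len:10 @ bit 1 → (0xc3c2>>1)&0x3ff = 0x1e1
rsvd:1 @ bit 0 → (0xc3c2>>0)&0x1 = 0x0

8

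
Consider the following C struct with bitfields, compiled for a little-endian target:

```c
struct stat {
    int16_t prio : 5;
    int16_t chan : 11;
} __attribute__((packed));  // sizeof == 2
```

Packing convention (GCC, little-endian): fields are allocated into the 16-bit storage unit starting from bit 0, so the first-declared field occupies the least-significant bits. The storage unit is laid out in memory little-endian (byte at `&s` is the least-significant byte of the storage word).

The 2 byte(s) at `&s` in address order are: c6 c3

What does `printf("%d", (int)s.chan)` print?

[0]=0xc6 [1]=0xc3 (little-endian) → word 0xc3c6
prio:5 @ bit 0 → (0xc3c6>>0)&0x1f = 0x6
chan:11 @ bit 5 → (0xc3c6>>5)&0x7ff = 0x61e  ←
chan signed 11b, MSB=1: 1566 - 2048 = -482

-482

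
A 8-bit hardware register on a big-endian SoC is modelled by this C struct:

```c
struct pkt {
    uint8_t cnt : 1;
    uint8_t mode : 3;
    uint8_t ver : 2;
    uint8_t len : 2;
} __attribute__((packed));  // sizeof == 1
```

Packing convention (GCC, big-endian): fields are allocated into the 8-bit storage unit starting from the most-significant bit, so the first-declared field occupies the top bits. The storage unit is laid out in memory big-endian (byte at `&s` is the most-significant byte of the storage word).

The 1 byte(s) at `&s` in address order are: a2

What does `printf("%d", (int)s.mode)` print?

2

[0]=0xa2 (big-endian) → word 0xa2
cnt [7+:1] = (word>>7) & 0x1 = 1
mode [4+:3] = (word>>4) & 0x7 = 2  ←
ver [2+:2] = (word>>2) & 0x3 = 0
len [0+:2] = (word>>0) & 0x3 = 2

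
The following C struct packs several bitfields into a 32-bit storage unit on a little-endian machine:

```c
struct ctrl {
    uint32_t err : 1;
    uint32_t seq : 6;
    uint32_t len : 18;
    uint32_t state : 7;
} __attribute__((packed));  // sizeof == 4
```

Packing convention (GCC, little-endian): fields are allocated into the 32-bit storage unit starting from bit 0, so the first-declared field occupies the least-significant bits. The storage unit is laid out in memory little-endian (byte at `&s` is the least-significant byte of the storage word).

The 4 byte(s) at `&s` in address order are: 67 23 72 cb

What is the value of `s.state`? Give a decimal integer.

[0]=0x67 [1]=0x23 [2]=0x72 [3]=0xcb (little-endian) → word 0xcb722367
err:1 @ bit 0 → (0xcb722367>>0)&0x1 = 0x1
seq:6 @ bit 1 → (0xcb722367>>1)&0x3f = 0x33
len:18 @ bit 7 → (0xcb722367>>7)&0x3ffff = 0x2e446
state:7 @ bit 25 → (0xcb722367>>25)&0x7f = 0x65  ←

101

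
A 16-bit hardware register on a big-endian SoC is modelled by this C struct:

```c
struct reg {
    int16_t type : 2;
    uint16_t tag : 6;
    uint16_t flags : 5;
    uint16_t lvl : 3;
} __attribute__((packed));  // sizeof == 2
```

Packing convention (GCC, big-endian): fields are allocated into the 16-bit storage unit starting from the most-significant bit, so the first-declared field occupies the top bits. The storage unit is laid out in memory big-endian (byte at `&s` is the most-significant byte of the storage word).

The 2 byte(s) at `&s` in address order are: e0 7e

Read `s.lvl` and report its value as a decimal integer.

[0]=0xe0 [1]=0x7e (big-endian) → word 0xe07e
type [14+:2] = (word>>14) & 0x3 = 3
tag [8+:6] = (word>>8) & 0x3f = 32
flags [3+:5] = (word>>3) & 0x1f = 15
lvl [0+:3] = (word>>0) & 0x7 = 6  ←

6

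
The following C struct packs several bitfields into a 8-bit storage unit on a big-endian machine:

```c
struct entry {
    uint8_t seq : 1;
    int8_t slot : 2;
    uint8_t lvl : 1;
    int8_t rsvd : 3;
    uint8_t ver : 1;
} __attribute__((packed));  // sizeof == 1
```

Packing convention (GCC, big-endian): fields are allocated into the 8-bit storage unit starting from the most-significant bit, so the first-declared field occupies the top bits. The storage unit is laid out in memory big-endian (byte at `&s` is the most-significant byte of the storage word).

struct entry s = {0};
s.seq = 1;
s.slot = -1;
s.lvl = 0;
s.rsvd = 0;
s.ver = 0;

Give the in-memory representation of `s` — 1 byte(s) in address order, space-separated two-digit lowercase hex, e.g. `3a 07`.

seq:1 = 1 → 0x1 << 7 → word 0x80
slot:2 = -1 → 0x3 << 5 → word 0xe0
lvl:1 = 0 → 0x0 << 4 → word 0xe0
rsvd:3 = 0 → 0x0 << 1 → word 0xe0
ver:1 = 0 → 0x0 << 0 → word 0xe0
word = 0xe0 → big-endian bytes:
  [0]=0xe0

e0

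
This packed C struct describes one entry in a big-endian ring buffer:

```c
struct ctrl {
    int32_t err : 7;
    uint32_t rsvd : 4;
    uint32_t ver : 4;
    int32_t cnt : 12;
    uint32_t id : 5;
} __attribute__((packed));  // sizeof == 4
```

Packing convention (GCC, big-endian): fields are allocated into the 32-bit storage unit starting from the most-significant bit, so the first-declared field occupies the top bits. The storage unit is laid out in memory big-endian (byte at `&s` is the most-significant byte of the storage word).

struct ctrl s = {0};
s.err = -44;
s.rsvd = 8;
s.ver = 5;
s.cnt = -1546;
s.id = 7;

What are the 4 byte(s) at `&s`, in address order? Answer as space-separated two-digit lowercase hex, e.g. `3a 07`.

[25+:7] err=-44 & 0x7f = 0x54; word=0xa8000000
[21+:4] rsvd=8 & 0xf = 0x8; word=0xa9000000
[17+:4] ver=5 & 0xf = 0x5; word=0xa90a0000
[5+:12] cnt=-1546 & 0xfff = 0x9f6; word=0xa90b3ec0
[0+:5] id=7 & 0x1f = 0x7; word=0xa90b3ec7
word = 0xa90b3ec7 → big-endian bytes:
  [0]=0xa9  [1]=0x0b  [2]=0x3e  [3]=0xc7

a9 0b 3e c7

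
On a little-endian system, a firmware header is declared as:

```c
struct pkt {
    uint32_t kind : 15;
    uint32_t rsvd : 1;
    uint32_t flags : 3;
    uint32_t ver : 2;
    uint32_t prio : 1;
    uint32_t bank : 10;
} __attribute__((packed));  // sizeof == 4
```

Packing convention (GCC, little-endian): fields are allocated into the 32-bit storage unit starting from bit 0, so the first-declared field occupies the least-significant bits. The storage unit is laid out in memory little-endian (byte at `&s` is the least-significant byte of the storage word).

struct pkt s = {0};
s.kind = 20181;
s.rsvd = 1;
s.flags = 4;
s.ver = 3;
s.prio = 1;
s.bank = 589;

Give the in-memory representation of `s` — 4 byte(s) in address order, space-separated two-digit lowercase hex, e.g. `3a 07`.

d5 ce 7c 93

kind (15b) val=20181 bits=0x4ed5 at bit 0: 0x00004ed5
rsvd (1b) val=1 bits=0x1 at bit 15: 0x0000ced5
flags (3b) val=4 bits=0x4 at bit 16: 0x0004ced5
ver (2b) val=3 bits=0x3 at bit 19: 0x001cced5
prio (1b) val=1 bits=0x1 at bit 21: 0x003cced5
bank (10b) val=589 bits=0x24d at bit 22: 0x937cced5
word = 0x937cced5 → little-endian bytes:
  [0]=0xd5  [1]=0xce  [2]=0x7c  [3]=0x93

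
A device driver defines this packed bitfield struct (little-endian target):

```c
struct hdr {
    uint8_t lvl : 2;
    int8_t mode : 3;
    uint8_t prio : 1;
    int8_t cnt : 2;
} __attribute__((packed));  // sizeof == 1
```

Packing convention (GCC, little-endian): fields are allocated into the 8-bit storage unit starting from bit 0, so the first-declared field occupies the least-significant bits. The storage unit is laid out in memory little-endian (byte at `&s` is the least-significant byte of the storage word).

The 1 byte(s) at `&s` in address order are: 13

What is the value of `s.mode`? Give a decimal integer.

[0]=0x13 (little-endian) → word 0x13
lvl [0+:2] = (word>>0) & 0x3 = 3
mode [2+:3] = (word>>2) & 0x7 = 4  ←
prio [5+:1] = (word>>5) & 0x1 = 0
cnt [6+:2] = (word>>6) & 0x3 = 0
mode signed 3b, MSB=1: 4 - 8 = -4

-4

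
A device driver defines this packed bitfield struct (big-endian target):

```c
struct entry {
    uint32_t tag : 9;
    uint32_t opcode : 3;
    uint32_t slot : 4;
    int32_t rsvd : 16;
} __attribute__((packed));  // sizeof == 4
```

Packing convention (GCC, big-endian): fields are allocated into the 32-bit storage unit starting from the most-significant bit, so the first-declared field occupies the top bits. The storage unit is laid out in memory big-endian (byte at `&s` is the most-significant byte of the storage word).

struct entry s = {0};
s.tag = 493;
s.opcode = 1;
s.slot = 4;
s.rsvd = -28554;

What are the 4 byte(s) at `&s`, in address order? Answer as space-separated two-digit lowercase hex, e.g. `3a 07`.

f6 94 90 76

tag (9b) val=493 bits=0x1ed at bit 23: 0xf6800000
opcode (3b) val=1 bits=0x1 at bit 20: 0xf6900000
slot (4b) val=4 bits=0x4 at bit 16: 0xf6940000
rsvd (16b) val=-28554 bits=0x9076 at bit 0: 0xf6949076
word = 0xf6949076 → big-endian bytes:
  [0]=0xf6  [1]=0x94  [2]=0x90  [3]=0x76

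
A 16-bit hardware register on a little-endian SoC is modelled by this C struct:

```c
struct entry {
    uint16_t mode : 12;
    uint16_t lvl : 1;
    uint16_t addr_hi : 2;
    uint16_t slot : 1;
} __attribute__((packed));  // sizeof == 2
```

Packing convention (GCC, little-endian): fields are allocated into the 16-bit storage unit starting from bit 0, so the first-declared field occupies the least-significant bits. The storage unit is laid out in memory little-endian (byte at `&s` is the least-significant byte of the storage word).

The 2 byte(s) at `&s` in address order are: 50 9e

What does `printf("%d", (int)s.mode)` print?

3664

[0]=0x50 [1]=0x9e (little-endian) → word 0x9e50
mode:12 @ bit 0 → (0x9e50>>0)&0xfff = 0xe50  ←
lvl:1 @ bit 12 → (0x9e50>>12)&0x1 = 0x1
addr_hi:2 @ bit 13 → (0x9e50>>13)&0x3 = 0x0
slot:1 @ bit 15 → (0x9e50>>15)&0x1 = 0x1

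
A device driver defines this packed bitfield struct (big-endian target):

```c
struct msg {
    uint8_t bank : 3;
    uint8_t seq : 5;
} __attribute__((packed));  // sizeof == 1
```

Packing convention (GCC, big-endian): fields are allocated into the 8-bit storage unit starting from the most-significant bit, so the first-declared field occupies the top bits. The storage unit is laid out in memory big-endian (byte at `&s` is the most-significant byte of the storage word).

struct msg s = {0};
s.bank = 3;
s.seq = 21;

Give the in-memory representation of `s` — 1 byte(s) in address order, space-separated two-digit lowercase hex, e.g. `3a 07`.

[5+:3] bank=3 & 0x7 = 0x3; word=0x60
[0+:5] seq=21 & 0x1f = 0x15; word=0x75
word = 0x75 → big-endian bytes:
  [0]=0x75

75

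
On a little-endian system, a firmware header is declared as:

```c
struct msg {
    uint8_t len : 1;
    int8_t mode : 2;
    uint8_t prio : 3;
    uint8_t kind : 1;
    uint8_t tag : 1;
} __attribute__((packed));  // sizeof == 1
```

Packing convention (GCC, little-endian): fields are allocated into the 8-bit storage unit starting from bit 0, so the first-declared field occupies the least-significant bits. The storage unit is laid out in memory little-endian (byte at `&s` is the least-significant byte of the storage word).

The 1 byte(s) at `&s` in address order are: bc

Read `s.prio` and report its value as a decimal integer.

[0]=0xbc (little-endian) → word 0xbc
len:1 @ bit 0 → (0xbc>>0)&0x1 = 0x0
mode:2 @ bit 1 → (0xbc>>1)&0x3 = 0x2
prio:3 @ bit 3 → (0xbc>>3)&0x7 = 0x7  ←
kind:1 @ bit 6 → (0xbc>>6)&0x1 = 0x0
tag:1 @ bit 7 → (0xbc>>7)&0x1 = 0x1

7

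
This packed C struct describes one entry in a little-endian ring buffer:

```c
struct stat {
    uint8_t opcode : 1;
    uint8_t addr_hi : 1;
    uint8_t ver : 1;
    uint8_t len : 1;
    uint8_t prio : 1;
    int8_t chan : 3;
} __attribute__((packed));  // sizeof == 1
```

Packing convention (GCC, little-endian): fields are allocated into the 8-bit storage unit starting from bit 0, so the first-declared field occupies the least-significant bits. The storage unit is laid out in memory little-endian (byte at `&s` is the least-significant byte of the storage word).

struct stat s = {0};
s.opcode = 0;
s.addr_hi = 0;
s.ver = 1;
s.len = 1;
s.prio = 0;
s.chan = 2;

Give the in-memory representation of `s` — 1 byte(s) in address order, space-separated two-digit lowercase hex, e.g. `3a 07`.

[0+:1] opcode=0 & 0x1 = 0x0; word=0x00
[1+:1] addr_hi=0 & 0x1 = 0x0; word=0x00
[2+:1] ver=1 & 0x1 = 0x1; word=0x04
[3+:1] len=1 & 0x1 = 0x1; word=0x0c
[4+:1] prio=0 & 0x1 = 0x0; word=0x0c
[5+:3] chan=2 & 0x7 = 0x2; word=0x4c
word = 0x4c → little-endian bytes:
  [0]=0x4c

4c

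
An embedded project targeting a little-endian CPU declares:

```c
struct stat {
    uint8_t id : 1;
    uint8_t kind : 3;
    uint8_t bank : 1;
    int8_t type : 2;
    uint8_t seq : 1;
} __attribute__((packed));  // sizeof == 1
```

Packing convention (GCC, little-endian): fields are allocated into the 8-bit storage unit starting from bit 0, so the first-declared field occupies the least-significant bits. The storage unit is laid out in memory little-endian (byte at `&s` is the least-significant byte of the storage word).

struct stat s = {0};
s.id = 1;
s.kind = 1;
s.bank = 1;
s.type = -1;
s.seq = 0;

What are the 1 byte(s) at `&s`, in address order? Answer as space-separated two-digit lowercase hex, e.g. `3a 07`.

[0+:1] id=1 & 0x1 = 0x1; word=0x01
[1+:3] kind=1 & 0x7 = 0x1; word=0x03
[4+:1] bank=1 & 0x1 = 0x1; word=0x13
[5+:2] type=-1 & 0x3 = 0x3; word=0x73
[7+:1] seq=0 & 0x1 = 0x0; word=0x73
word = 0x73 → little-endian bytes:
  [0]=0x73

73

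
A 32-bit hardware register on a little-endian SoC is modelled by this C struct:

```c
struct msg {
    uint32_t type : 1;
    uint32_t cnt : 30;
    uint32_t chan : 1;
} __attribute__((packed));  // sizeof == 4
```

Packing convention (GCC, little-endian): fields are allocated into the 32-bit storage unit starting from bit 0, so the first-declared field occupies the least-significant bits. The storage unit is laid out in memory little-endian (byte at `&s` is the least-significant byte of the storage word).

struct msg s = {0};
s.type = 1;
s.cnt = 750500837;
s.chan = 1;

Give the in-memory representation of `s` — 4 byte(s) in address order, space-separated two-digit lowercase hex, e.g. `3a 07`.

type:1 = 1 → 0x1 << 0 → word 0x00000001
cnt:30 = 750500837 → 0x2cbbbbe5 << 1 → word 0x597777cb
chan:1 = 1 → 0x1 << 31 → word 0xd97777cb
word = 0xd97777cb → little-endian bytes:
  [0]=0xcb  [1]=0x77  [2]=0x77  [3]=0xd9

cb 77 77 d9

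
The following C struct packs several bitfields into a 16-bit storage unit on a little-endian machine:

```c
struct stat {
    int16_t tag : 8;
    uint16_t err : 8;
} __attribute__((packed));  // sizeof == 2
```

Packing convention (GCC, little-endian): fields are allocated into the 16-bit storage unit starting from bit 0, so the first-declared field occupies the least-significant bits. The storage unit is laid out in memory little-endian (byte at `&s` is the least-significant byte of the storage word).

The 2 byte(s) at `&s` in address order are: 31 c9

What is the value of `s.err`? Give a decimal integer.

[0]=0x31 [1]=0xc9 (little-endian) → word 0xc931
tag [0+:8] = (word>>0) & 0xff = 49
err [8+:8] = (word>>8) & 0xff = 201  ←

201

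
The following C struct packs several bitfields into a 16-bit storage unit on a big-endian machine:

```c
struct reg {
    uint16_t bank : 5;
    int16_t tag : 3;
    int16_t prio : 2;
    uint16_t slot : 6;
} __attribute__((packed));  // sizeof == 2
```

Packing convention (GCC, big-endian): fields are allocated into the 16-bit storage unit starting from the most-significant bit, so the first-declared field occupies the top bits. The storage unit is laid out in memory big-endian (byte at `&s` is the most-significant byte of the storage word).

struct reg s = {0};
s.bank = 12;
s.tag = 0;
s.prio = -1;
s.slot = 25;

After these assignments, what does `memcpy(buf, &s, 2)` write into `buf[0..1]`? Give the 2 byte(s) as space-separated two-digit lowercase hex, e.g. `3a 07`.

bank (5b) val=12 bits=0xc at bit 11: 0x6000
tag (3b) val=0 bits=0x0 at bit 8: 0x6000
prio (2b) val=-1 bits=0x3 at bit 6: 0x60c0
slot (6b) val=25 bits=0x19 at bit 0: 0x60d9
word = 0x60d9 → big-endian bytes:
  [0]=0x60  [1]=0xd9

60 d9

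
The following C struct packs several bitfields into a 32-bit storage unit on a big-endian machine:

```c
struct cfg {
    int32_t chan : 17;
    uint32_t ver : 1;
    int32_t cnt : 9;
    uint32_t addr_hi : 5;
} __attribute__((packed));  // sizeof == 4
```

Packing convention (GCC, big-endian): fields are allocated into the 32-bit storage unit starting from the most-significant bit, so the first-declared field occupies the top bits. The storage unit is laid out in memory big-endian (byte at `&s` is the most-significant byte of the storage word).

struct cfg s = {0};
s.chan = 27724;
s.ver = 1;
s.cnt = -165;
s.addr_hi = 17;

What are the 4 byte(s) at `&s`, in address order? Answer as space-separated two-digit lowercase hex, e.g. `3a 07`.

36 26 6b 71

chan:17 = 27724 → 0x6c4c << 15 → word 0x36260000
ver:1 = 1 → 0x1 << 14 → word 0x36264000
cnt:9 = -165 → 0x15b << 5 → word 0x36266b60
addr_hi:5 = 17 → 0x11 << 0 → word 0x36266b71
word = 0x36266b71 → big-endian bytes:
  [0]=0x36  [1]=0x26  [2]=0x6b  [3]=0x71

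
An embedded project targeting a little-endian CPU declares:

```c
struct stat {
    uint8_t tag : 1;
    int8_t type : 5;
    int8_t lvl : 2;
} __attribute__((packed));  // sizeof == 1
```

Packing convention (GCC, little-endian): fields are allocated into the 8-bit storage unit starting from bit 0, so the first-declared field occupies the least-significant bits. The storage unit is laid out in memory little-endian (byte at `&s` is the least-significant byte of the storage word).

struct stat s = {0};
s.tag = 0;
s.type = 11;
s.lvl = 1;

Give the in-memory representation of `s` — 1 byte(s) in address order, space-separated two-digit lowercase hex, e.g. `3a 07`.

56

tag (1b) val=0 bits=0x0 at bit 0: 0x00
type (5b) val=11 bits=0xb at bit 1: 0x16
lvl (2b) val=1 bits=0x1 at bit 6: 0x56
word = 0x56 → little-endian bytes:
  [0]=0x56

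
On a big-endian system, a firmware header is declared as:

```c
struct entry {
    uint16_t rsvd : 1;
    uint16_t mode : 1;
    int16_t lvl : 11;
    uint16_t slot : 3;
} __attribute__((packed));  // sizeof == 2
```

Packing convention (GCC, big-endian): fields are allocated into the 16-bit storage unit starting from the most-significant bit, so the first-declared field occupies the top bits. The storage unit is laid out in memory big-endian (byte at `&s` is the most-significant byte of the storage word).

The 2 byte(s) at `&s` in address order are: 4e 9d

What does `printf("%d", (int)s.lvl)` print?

[0]=0x4e [1]=0x9d (big-endian) → word 0x4e9d
rsvd:1 @ bit 15 → (0x4e9d>>15)&0x1 = 0x0
mode:1 @ bit 14 → (0x4e9d>>14)&0x1 = 0x1
lvl:11 @ bit 3 → (0x4e9d>>3)&0x7ff = 0x1d3  ←
slot:3 @ bit 0 → (0x4e9d>>0)&0x7 = 0x5
lvl signed 11b, MSB=0: value = 467

467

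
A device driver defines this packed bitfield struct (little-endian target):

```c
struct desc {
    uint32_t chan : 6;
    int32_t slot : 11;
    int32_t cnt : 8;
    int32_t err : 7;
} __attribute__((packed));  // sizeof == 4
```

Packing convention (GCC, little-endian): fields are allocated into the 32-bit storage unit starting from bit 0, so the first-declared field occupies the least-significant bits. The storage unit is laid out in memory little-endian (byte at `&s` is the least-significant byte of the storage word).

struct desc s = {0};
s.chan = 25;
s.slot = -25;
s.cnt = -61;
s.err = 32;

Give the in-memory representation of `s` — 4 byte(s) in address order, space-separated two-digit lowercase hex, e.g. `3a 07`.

d9 f9 87 41

chan (6b) val=25 bits=0x19 at bit 0: 0x00000019
slot (11b) val=-25 bits=0x7e7 at bit 6: 0x0001f9d9
cnt (8b) val=-61 bits=0xc3 at bit 17: 0x0187f9d9
err (7b) val=32 bits=0x20 at bit 25: 0x4187f9d9
word = 0x4187f9d9 → little-endian bytes:
  [0]=0xd9  [1]=0xf9  [2]=0x87  [3]=0x41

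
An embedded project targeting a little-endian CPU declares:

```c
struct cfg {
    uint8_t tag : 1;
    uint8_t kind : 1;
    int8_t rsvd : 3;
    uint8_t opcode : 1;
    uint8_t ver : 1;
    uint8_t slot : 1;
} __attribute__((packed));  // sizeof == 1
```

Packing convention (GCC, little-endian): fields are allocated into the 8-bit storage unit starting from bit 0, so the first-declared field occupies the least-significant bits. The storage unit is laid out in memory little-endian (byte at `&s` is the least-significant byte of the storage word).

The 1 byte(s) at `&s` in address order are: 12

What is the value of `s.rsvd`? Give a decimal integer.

-4

[0]=0x12 (little-endian) → word 0x12
tag:1 @ bit 0 → (0x12>>0)&0x1 = 0x0
kind:1 @ bit 1 → (0x12>>1)&0x1 = 0x1
rsvd:3 @ bit 2 → (0x12>>2)&0x7 = 0x4  ←
opcode:1 @ bit 5 → (0x12>>5)&0x1 = 0x0
ver:1 @ bit 6 → (0x12>>6)&0x1 = 0x0
slot:1 @ bit 7 → (0x12>>7)&0x1 = 0x0
rsvd signed 3b, MSB=1: 4 - 8 = -4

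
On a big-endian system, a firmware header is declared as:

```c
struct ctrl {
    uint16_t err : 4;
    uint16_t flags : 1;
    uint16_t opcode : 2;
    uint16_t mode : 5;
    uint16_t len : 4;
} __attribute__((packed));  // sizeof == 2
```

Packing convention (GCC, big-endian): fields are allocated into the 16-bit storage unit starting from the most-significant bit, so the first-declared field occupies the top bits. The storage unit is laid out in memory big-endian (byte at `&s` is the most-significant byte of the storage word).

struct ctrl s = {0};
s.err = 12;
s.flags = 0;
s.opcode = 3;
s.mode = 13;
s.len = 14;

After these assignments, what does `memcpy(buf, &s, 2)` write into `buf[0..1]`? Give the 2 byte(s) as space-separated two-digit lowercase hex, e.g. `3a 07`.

err:4 = 12 → 0xc << 12 → word 0xc000
flags:1 = 0 → 0x0 << 11 → word 0xc000
opcode:2 = 3 → 0x3 << 9 → word 0xc600
mode:5 = 13 → 0xd << 4 → word 0xc6d0
len:4 = 14 → 0xe << 0 → word 0xc6de
word = 0xc6de → big-endian bytes:
  [0]=0xc6  [1]=0xde

c6 de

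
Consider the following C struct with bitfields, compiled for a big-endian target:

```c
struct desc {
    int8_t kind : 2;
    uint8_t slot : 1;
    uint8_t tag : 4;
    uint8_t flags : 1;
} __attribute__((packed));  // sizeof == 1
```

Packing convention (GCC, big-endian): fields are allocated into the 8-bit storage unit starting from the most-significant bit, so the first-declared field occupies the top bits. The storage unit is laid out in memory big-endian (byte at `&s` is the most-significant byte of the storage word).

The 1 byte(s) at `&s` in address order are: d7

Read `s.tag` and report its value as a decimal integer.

11

[0]=0xd7 (big-endian) → word 0xd7
kind [6+:2] = (word>>6) & 0x3 = 3
slot [5+:1] = (word>>5) & 0x1 = 0
tag [1+:4] = (word>>1) & 0xf = 11  ←
flags [0+:1] = (word>>0) & 0x1 = 1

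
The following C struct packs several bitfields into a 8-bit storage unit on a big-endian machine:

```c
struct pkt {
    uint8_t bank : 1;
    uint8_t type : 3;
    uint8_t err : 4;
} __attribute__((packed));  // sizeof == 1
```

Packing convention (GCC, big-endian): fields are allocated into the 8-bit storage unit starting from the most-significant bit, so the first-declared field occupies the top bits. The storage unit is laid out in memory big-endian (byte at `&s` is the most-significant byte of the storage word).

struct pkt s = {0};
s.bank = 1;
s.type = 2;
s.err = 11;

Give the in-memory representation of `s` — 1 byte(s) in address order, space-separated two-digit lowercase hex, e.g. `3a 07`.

bank:1 = 1 → 0x1 << 7 → word 0x80
type:3 = 2 → 0x2 << 4 → word 0xa0
err:4 = 11 → 0xb << 0 → word 0xab
word = 0xab → big-endian bytes:
  [0]=0xab

ab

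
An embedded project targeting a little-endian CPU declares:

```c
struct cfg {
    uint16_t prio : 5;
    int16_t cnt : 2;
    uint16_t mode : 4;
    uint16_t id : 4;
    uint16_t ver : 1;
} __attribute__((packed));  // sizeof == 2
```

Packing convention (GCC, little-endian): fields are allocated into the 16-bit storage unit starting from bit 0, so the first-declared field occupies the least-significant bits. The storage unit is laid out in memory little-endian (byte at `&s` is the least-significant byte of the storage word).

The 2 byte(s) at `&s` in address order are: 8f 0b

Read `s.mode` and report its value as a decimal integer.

7

[0]=0x8f [1]=0x0b (little-endian) → word 0x0b8f
prio [0+:5] = (word>>0) & 0x1f = 15
cnt [5+:2] = (word>>5) & 0x3 = 0
mode [7+:4] = (word>>7) & 0xf = 7  ←
id [11+:4] = (word>>11) & 0xf = 1
ver [15+:1] = (word>>15) & 0x1 = 0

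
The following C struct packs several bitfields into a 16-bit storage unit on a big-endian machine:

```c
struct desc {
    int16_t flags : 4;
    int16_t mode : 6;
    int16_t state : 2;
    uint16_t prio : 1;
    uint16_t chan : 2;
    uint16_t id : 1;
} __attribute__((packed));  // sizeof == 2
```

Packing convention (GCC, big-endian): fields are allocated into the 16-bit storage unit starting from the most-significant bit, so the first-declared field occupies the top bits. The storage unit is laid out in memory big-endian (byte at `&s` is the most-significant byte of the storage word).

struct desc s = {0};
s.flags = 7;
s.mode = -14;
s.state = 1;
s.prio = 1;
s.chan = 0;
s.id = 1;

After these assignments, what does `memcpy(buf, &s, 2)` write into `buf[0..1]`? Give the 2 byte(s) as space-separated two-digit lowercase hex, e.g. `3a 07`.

[12+:4] flags=7 & 0xf = 0x7; word=0x7000
[6+:6] mode=-14 & 0x3f = 0x32; word=0x7c80
[4+:2] state=1 & 0x3 = 0x1; word=0x7c90
[3+:1] prio=1 & 0x1 = 0x1; word=0x7c98
[1+:2] chan=0 & 0x3 = 0x0; word=0x7c98
[0+:1] id=1 & 0x1 = 0x1; word=0x7c99
word = 0x7c99 → big-endian bytes:
  [0]=0x7c  [1]=0x99

7c 99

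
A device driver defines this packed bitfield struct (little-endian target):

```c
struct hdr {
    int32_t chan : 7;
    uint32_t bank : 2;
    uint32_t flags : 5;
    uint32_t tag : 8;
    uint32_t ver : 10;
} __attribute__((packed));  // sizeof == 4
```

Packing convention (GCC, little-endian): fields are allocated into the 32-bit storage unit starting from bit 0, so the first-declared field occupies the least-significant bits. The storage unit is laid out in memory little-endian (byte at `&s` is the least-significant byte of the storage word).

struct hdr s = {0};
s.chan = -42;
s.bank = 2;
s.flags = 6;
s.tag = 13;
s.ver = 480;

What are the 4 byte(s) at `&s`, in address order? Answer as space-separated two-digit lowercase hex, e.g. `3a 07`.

chan (7b) val=-42 bits=0x56 at bit 0: 0x00000056
bank (2b) val=2 bits=0x2 at bit 7: 0x00000156
flags (5b) val=6 bits=0x6 at bit 9: 0x00000d56
tag (8b) val=13 bits=0xd at bit 14: 0x00034d56
ver (10b) val=480 bits=0x1e0 at bit 22: 0x78034d56
word = 0x78034d56 → little-endian bytes:
  [0]=0x56  [1]=0x4d  [2]=0x03  [3]=0x78

56 4d 03 78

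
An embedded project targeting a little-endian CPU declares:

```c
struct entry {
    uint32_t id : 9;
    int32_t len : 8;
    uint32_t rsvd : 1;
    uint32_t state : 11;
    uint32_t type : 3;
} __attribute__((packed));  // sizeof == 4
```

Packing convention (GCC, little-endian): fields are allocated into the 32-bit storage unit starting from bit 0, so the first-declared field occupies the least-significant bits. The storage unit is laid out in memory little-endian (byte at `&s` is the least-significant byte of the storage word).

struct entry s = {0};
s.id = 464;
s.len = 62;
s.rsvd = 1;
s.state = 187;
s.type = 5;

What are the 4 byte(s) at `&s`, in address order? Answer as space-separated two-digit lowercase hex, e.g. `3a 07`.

[0+:9] id=464 & 0x1ff = 0x1d0; word=0x000001d0
[9+:8] len=62 & 0xff = 0x3e; word=0x00007dd0
[17+:1] rsvd=1 & 0x1 = 0x1; word=0x00027dd0
[18+:11] state=187 & 0x7ff = 0xbb; word=0x02ee7dd0
[29+:3] type=5 & 0x7 = 0x5; word=0xa2ee7dd0
word = 0xa2ee7dd0 → little-endian bytes:
  [0]=0xd0  [1]=0x7d  [2]=0xee  [3]=0xa2

d0 7d ee a2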